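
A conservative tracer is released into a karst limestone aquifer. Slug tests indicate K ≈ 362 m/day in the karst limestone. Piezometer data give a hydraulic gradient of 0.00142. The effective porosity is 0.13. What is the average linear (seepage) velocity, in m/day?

3.95

Hydraulic gradient i = 0.00142.
Darcy flux q = K · i = 362.0 × 0.001420 = 0.5140 m/day.
Seepage velocity v = q / n_e = 0.5140 / 0.13 = 3.954 m/day.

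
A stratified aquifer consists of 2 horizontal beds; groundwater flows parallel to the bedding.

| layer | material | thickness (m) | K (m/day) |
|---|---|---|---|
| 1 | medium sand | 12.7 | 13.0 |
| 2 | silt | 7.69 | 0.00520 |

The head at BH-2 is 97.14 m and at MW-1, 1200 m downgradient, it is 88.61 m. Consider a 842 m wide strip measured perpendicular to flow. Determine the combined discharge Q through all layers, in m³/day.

988

Flow is parallel to layering, so each bed carries its own Darcy discharge and the transmissivities add.
Σ(K_i·b_i) = 13.0×12.7 + 0.00520×7.69 = 165.1 m²/day.
Hydraulic gradient i = (97.14 − 88.61) / 1200 = 8.53 / 1200 = 0.007108.
Q = Σ(K_i·b_i) · W · i = 165.1 × 842 × 0.007108 = 988.4 m³/day.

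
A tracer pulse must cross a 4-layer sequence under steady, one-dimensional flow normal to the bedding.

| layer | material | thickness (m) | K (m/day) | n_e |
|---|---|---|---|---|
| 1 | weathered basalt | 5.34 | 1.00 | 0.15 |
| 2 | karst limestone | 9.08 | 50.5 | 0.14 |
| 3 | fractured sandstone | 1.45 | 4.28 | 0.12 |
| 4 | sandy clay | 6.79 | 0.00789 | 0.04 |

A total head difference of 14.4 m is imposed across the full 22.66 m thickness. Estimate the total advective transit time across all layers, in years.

0.415

With flow normal to the layers, continuity requires the same specific discharge q through every layer.
Σ(b_i/K_i) = 5.34/1.00 + 9.08/50.5 + 1.45/4.28 + 6.79/0.00789 = 866.4 d.
q = Δh / Σ(b_i/K_i) = 14.4 / 866.4 = 0.01662 m/day.
In each layer the seepage velocity is v_i = q/n_i, so the layer transit time is t_i = b_i·n_i / q:
  layer 1 (weathered basalt): t_1 = 5.34 × 0.15 / 0.01662 = 48.20 d
  layer 2 (karst limestone): t_2 = 9.08 × 0.14 / 0.01662 = 76.49 d
  layer 3 (fractured sandstone): t_3 = 1.45 × 0.12 / 0.01662 = 10.47 d
  layer 4 (sandy clay): t_4 = 6.79 × 0.04 / 0.01662 = 16.34 d
Total t = Σ t_i = 151.5 days = 0.4148 years.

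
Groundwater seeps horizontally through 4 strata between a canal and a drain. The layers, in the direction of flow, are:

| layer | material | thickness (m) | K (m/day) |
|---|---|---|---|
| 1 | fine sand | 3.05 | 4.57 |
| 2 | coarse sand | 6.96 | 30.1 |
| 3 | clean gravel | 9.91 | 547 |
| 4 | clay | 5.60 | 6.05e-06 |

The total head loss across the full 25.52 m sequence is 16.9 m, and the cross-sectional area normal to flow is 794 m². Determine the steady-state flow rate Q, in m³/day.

0.0145

Flow is perpendicular to layering, so the layers act in series and the equivalent K is the thickness-weighted harmonic mean.
Total thickness L = 3.05 + 6.96 + 9.91 + 5.60 = 25.52 m.
Σ(b_i/K_i) = 3.05/4.57 + 6.96/30.1 + 9.91/547 + 5.60/6.05e-06 = 9.256e+05 d.
K_eq = L / Σ(b_i/K_i) = 25.52 / 9.256e+05 = 2.757e-05 m/day.
Q = K_eq · A · (Δh/L) = 2.757e-05 × 794 × (16.9/25.52) = 0.01450 m³/day.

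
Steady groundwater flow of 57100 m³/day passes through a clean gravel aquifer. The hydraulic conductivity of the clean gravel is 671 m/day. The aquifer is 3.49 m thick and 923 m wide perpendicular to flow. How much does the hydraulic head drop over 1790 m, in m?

Cross-sectional area A = 923 × 3.49 = 3221 m².
From Q = K·A·i, i = Q / (K·A) = 57100 / (671.0 × 3221) = 0.02642.
Head loss Δh = i · L = 0.02642 × 1790 = 47.29 m.

47.3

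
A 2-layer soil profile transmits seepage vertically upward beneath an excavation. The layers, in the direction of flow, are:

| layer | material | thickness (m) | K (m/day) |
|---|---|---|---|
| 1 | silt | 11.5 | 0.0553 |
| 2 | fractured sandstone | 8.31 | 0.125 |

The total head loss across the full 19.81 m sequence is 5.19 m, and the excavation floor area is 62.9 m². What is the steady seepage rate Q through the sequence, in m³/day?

Flow is perpendicular to layering, so the layers act in series and the equivalent K is the thickness-weighted harmonic mean.
Total thickness L = 11.5 + 8.31 = 19.81 m.
Σ(b_i/K_i) = 11.5/0.0553 + 8.31/0.125 = 274.4 d.
K_eq = L / Σ(b_i/K_i) = 19.81 / 274.4 = 0.07218 m/day.
Q = K_eq · A · (Δh/L) = 0.07218 × 62.9 × (5.19/19.81) = 1.190 m³/day.

1.19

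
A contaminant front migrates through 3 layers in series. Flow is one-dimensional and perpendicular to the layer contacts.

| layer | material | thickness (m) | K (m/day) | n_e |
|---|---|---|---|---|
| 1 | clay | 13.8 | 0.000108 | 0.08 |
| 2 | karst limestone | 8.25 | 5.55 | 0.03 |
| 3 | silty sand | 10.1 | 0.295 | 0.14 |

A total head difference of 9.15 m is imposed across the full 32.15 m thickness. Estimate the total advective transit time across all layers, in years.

106

With flow normal to the layers, continuity requires the same specific discharge q through every layer.
Σ(b_i/K_i) = 13.8/0.000108 + 8.25/5.55 + 10.1/0.295 = 1.278e+05 d.
q = Δh / Σ(b_i/K_i) = 9.15 / 1.278e+05 = 7.159e-05 m/day.
In each layer the seepage velocity is v_i = q/n_i, so the layer transit time is t_i = b_i·n_i / q:
  layer 1 (clay): t_1 = 13.8 × 0.08 / 7.159e-05 = 15421 d
  layer 2 (karst limestone): t_2 = 8.25 × 0.03 / 7.159e-05 = 3457 d
  layer 3 (silty sand): t_3 = 10.1 × 0.14 / 7.159e-05 = 19752 d
Total t = Σ t_i = 38630 days = 105.8 years.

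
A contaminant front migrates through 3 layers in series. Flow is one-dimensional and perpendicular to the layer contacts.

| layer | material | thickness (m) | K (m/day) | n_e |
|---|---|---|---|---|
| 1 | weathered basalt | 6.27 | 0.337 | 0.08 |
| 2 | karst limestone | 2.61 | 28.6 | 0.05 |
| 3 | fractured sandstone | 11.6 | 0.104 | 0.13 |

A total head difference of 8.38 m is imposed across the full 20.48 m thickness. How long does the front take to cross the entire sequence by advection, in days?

33.3

With flow normal to the layers, continuity requires the same specific discharge q through every layer.
Σ(b_i/K_i) = 6.27/0.337 + 2.61/28.6 + 11.6/0.104 = 130.2 d.
q = Δh / Σ(b_i/K_i) = 8.38 / 130.2 = 0.06435 m/day.
In each layer the seepage velocity is v_i = q/n_i, so the layer transit time is t_i = b_i·n_i / q:
  layer 1 (weathered basalt): t_1 = 6.27 × 0.08 / 0.06435 = 7.795 d
  layer 2 (karst limestone): t_2 = 2.61 × 0.05 / 0.06435 = 2.028 d
  layer 3 (fractured sandstone): t_3 = 11.6 × 0.13 / 0.06435 = 23.44 d
Total t = Σ t_i = 33.26 days.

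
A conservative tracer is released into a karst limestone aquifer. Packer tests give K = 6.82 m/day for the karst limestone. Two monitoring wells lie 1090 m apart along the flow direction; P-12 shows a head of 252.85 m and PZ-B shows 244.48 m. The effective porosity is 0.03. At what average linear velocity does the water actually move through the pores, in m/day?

1.75

Hydraulic gradient i = (252.85 − 244.48) / 1090 = 8.37 / 1090 = 0.007679.
Darcy flux q = K · i = 6.820 × 0.007679 = 0.05237 m/day.
Seepage velocity v = q / n_e = 0.05237 / 0.03 = 1.746 m/day.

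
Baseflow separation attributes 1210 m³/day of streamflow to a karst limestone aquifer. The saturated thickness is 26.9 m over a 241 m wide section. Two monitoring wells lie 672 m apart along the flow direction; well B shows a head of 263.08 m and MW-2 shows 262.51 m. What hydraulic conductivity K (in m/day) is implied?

Cross-sectional area A = 241 × 26.9 = 6483 m².
Hydraulic gradient i = (263.08 − 262.51) / 672 = 0.57 / 672 = 0.0008482.
From Q = K·A·i, K = Q / (A·i) = 1210 / (6483 × 0.0008482) = 220.0 m/day.

220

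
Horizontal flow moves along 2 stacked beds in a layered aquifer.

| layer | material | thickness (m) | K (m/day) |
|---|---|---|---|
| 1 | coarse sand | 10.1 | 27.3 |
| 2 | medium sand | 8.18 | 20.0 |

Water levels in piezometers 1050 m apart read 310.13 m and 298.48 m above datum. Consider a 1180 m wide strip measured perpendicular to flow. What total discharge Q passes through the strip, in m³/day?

5750

Flow is parallel to layering, so each bed carries its own Darcy discharge and the transmissivities add.
Σ(K_i·b_i) = 27.3×10.1 + 20.0×8.18 = 439.3 m²/day.
Hydraulic gradient i = (310.13 − 298.48) / 1050 = 11.65 / 1050 = 0.01110.
Q = Σ(K_i·b_i) · W · i = 439.3 × 1180 × 0.01110 = 5752 m³/day.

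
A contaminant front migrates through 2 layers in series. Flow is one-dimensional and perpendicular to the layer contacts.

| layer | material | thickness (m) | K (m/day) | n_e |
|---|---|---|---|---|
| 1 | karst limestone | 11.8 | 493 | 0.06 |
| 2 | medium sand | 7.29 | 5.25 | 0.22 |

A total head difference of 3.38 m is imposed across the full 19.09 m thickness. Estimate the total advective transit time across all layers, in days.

With flow normal to the layers, continuity requires the same specific discharge q through every layer.
Σ(b_i/K_i) = 11.8/493 + 7.29/5.25 = 1.413 d.
q = Δh / Σ(b_i/K_i) = 3.38 / 1.413 = 2.393 m/day.
In each layer the seepage velocity is v_i = q/n_i, so the layer transit time is t_i = b_i·n_i / q:
  layer 1 (karst limestone): t_1 = 11.8 × 0.06 / 2.393 = 0.2959 d
  layer 2 (medium sand): t_2 = 7.29 × 0.22 / 2.393 = 0.6702 d
Total t = Σ t_i = 0.9661 days.

0.966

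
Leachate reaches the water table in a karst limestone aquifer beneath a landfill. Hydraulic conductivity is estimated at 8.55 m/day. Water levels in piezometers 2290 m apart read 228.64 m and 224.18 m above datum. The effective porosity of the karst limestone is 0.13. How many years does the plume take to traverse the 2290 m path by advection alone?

48.9

Hydraulic gradient i = (228.64 − 224.18) / 2290 = 4.46 / 2290 = 0.001948.
Darcy flux q = K · i = 8.550 × 0.001948 = 0.01665 m/day.
Seepage velocity v = q / n_e = 0.01665 / 0.13 = 0.1281 m/day.
Travel time t = L / v = 2290 / 0.1281 = 17878 days = 48.95 years.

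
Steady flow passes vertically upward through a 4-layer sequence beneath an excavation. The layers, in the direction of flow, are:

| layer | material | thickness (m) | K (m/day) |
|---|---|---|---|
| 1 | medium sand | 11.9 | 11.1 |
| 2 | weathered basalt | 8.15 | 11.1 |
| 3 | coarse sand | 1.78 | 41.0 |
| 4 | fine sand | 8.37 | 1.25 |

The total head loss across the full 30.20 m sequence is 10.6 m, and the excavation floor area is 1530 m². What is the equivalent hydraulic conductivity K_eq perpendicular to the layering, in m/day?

3.53

Flow is perpendicular to layering, so the layers act in series and the equivalent K is the thickness-weighted harmonic mean.
Total thickness L = 11.9 + 8.15 + 1.78 + 8.37 = 30.20 m.
Σ(b_i/K_i) = 11.9/11.1 + 8.15/11.1 + 1.78/41.0 + 8.37/1.25 = 8.546 d.
K_eq = L / Σ(b_i/K_i) = 30.20 / 8.546 = 3.534 m/day.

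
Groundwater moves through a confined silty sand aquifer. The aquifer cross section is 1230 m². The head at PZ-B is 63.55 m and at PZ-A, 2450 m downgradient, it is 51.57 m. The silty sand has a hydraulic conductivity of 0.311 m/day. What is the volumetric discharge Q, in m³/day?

Hydraulic gradient i = (63.55 − 51.57) / 2450 = 11.98 / 2450 = 0.004890.
Darcy's law: Q = K · A · i = 0.3110 × 1230 × 0.004890 = 1.870 m³/day.

1.87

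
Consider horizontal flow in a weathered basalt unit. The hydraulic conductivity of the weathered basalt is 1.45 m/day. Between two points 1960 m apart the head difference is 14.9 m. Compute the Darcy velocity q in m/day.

Hydraulic gradient i = Δh / L = 14.9 / 1960 = 0.007602.
Specific discharge q = K · i = 1.450 × 0.007602 = 0.01102 m/day.

0.0110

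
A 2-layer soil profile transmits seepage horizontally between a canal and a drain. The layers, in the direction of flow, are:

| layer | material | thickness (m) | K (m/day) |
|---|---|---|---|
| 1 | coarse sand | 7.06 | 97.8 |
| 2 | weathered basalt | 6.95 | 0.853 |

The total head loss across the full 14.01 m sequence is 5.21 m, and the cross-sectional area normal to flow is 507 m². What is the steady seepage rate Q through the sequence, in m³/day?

Flow is perpendicular to layering, so the layers act in series and the equivalent K is the thickness-weighted harmonic mean.
Total thickness L = 7.06 + 6.95 = 14.01 m.
Σ(b_i/K_i) = 7.06/97.8 + 6.95/0.853 = 8.220 d.
K_eq = L / Σ(b_i/K_i) = 14.01 / 8.220 = 1.704 m/day.
Q = K_eq · A · (Δh/L) = 1.704 × 507 × (5.21/14.01) = 321.4 m³/day.

321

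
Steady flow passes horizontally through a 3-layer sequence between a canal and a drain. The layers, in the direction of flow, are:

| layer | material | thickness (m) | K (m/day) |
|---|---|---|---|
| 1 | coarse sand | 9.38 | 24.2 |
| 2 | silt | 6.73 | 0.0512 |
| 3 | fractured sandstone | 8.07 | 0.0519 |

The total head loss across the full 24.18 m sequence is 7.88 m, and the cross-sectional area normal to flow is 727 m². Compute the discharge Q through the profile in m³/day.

19.9

Flow is perpendicular to layering, so the layers act in series and the equivalent K is the thickness-weighted harmonic mean.
Total thickness L = 9.38 + 6.73 + 8.07 = 24.18 m.
Σ(b_i/K_i) = 9.38/24.2 + 6.73/0.0512 + 8.07/0.0519 = 287.3 d.
K_eq = L / Σ(b_i/K_i) = 24.18 / 287.3 = 0.08416 m/day.
Q = K_eq · A · (Δh/L) = 0.08416 × 727 × (7.88/24.18) = 19.94 m³/day.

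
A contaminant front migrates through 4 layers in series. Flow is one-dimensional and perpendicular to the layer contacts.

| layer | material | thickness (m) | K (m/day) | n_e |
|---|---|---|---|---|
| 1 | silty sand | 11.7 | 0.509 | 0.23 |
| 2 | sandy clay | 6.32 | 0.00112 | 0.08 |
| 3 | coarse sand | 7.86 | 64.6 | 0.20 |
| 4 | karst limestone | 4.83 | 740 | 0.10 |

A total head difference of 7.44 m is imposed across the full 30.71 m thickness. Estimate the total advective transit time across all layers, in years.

With flow normal to the layers, continuity requires the same specific discharge q through every layer.
Σ(b_i/K_i) = 11.7/0.509 + 6.32/0.00112 + 7.86/64.6 + 4.83/740 = 5666 d.
q = Δh / Σ(b_i/K_i) = 7.44 / 5666 = 0.001313 m/day.
In each layer the seepage velocity is v_i = q/n_i, so the layer transit time is t_i = b_i·n_i / q:
  layer 1 (silty sand): t_1 = 11.7 × 0.23 / 0.001313 = 2049 d
  layer 2 (sandy clay): t_2 = 6.32 × 0.08 / 0.001313 = 385.0 d
  layer 3 (coarse sand): t_3 = 7.86 × 0.20 / 0.001313 = 1197 d
  layer 4 (karst limestone): t_4 = 4.83 × 0.10 / 0.001313 = 367.8 d
Total t = Σ t_i = 3999 days = 10.95 years.

10.9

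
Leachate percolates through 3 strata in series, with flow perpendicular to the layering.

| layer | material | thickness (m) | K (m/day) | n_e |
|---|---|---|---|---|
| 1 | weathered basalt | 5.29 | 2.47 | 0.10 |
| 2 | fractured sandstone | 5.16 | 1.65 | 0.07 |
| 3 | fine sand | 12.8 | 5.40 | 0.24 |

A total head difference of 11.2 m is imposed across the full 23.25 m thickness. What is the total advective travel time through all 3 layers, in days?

2.70

With flow normal to the layers, continuity requires the same specific discharge q through every layer.
Σ(b_i/K_i) = 5.29/2.47 + 5.16/1.65 + 12.8/5.40 = 7.639 d.
q = Δh / Σ(b_i/K_i) = 11.2 / 7.639 = 1.466 m/day.
In each layer the seepage velocity is v_i = q/n_i, so the layer transit time is t_i = b_i·n_i / q:
  layer 1 (weathered basalt): t_1 = 5.29 × 0.10 / 1.466 = 0.3608 d
  layer 2 (fractured sandstone): t_2 = 5.16 × 0.07 / 1.466 = 0.2464 d
  layer 3 (fine sand): t_3 = 12.8 × 0.24 / 1.466 = 2.095 d
Total t = Σ t_i = 2.703 days.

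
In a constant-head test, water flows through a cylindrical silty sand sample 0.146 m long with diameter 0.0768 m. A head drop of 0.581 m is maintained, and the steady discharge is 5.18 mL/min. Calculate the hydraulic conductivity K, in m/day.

0.405

Cross-sectional area A = π·(d/2)² = π × (0.0768/2)² = 0.004632 m².
Convert discharge: 5.18 mL/min = 8.633e-08 m³/s.
Darcy's law rearranged: K = Q·L / (A·Δh) = 8.633e-08 × 0.146 / (0.004632 × 0.581) = 4.683e-06 m/s = 0.4046 m/day.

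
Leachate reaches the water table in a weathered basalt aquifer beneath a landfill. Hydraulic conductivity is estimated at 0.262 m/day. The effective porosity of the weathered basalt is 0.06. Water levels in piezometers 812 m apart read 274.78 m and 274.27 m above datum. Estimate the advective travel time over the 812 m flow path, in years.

Hydraulic gradient i = (274.78 − 274.27) / 812 = 0.51 / 812 = 0.0006281.
Darcy flux q = K · i = 0.2620 × 0.0006281 = 0.0001646 m/day.
Seepage velocity v = q / n_e = 0.0001646 / 0.06 = 0.002743 m/day.
Travel time t = L / v = 812 / 0.002743 = 2.961e+05 days = 810.6 years.

811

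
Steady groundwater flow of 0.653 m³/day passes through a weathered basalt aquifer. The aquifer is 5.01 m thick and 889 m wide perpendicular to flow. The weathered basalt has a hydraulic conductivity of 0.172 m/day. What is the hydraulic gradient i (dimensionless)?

0.000852

Cross-sectional area A = 889 × 5.01 = 4454 m².
From Q = K·A·i, i = Q / (K·A) = 0.653 / (0.1720 × 4454) = 0.0008524.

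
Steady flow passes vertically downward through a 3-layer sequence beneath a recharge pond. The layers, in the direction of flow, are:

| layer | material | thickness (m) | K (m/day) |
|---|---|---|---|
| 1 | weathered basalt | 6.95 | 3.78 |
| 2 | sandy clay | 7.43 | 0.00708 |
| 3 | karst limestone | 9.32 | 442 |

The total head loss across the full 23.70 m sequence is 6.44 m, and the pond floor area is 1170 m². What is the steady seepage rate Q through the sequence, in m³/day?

7.17

Flow is perpendicular to layering, so the layers act in series and the equivalent K is the thickness-weighted harmonic mean.
Total thickness L = 6.95 + 7.43 + 9.32 = 23.70 m.
Σ(b_i/K_i) = 6.95/3.78 + 7.43/0.00708 + 9.32/442 = 1051 d.
K_eq = L / Σ(b_i/K_i) = 23.70 / 1051 = 0.02254 m/day.
Q = K_eq · A · (Δh/L) = 0.02254 × 1170 × (6.44/23.70) = 7.167 m³/day.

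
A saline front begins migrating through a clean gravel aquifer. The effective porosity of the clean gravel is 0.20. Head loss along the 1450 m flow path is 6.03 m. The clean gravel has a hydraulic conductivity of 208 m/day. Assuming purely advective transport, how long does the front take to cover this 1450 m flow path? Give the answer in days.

Hydraulic gradient i = Δh / L = 6.03 / 1450 = 0.004159.
Darcy flux q = K · i = 208.0 × 0.004159 = 0.8650 m/day.
Seepage velocity v = q / n_e = 0.8650 / 0.20 = 4.325 m/day.
Travel time t = L / v = 1450 / 4.325 = 335.3 days.

335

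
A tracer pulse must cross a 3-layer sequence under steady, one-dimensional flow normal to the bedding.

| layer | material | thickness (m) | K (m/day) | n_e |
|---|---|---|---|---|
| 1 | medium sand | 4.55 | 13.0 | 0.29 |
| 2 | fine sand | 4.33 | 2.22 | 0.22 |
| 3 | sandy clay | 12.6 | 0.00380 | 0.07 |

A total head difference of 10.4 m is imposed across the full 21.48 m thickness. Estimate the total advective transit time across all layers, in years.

With flow normal to the layers, continuity requires the same specific discharge q through every layer.
Σ(b_i/K_i) = 4.55/13.0 + 4.33/2.22 + 12.6/0.00380 = 3318 d.
q = Δh / Σ(b_i/K_i) = 10.4 / 3318 = 0.003134 m/day.
In each layer the seepage velocity is v_i = q/n_i, so the layer transit time is t_i = b_i·n_i / q:
  layer 1 (medium sand): t_1 = 4.55 × 0.29 / 0.003134 = 421.0 d
  layer 2 (fine sand): t_2 = 4.33 × 0.22 / 0.003134 = 303.9 d
  layer 3 (sandy clay): t_3 = 12.6 × 0.07 / 0.003134 = 281.4 d
Total t = Σ t_i = 1006 days = 2.755 years.

2.76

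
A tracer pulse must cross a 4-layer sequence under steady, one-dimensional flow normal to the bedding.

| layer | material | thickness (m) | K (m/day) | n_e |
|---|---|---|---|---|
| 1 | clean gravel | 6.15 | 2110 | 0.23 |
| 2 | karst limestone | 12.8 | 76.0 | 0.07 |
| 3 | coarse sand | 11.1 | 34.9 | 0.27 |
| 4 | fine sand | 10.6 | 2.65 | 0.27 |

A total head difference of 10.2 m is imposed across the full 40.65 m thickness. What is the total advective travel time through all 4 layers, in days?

With flow normal to the layers, continuity requires the same specific discharge q through every layer.
Σ(b_i/K_i) = 6.15/2110 + 12.8/76.0 + 11.1/34.9 + 10.6/2.65 = 4.489 d.
q = Δh / Σ(b_i/K_i) = 10.2 / 4.489 = 2.272 m/day.
In each layer the seepage velocity is v_i = q/n_i, so the layer transit time is t_i = b_i·n_i / q:
  layer 1 (clean gravel): t_1 = 6.15 × 0.23 / 2.272 = 0.6226 d
  layer 2 (karst limestone): t_2 = 12.8 × 0.07 / 2.272 = 0.3944 d
  layer 3 (coarse sand): t_3 = 11.1 × 0.27 / 2.272 = 1.319 d
  layer 4 (fine sand): t_4 = 10.6 × 0.27 / 2.272 = 1.260 d
Total t = Σ t_i = 3.596 days.

3.60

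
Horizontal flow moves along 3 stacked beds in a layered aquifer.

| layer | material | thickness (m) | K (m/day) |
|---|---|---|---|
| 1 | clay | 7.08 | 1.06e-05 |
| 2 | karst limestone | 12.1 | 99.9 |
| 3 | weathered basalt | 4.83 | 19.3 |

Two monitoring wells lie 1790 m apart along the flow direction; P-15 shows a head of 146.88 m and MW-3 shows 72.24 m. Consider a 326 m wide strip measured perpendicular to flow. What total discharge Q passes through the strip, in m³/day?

17700

Flow is parallel to layering, so each bed carries its own Darcy discharge and the transmissivities add.
Σ(K_i·b_i) = 1.06e-05×7.08 + 99.9×12.1 + 19.3×4.83 = 1302 m²/day.
Hydraulic gradient i = (146.88 − 72.24) / 1790 = 74.64 / 1790 = 0.04170.
Q = Σ(K_i·b_i) · W · i = 1302 × 326 × 0.04170 = 17699 m³/day.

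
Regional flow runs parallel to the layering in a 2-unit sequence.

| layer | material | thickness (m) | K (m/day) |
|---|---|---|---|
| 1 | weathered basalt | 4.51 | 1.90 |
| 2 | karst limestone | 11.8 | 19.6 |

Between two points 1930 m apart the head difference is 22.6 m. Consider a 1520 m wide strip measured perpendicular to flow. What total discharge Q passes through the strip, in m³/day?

4270

Flow is parallel to layering, so each bed carries its own Darcy discharge and the transmissivities add.
Σ(K_i·b_i) = 1.90×4.51 + 19.6×11.8 = 239.8 m²/day.
Hydraulic gradient i = Δh / L = 22.6 / 1930 = 0.01171.
Q = Σ(K_i·b_i) · W · i = 239.8 × 1520 × 0.01171 = 4269 m³/day.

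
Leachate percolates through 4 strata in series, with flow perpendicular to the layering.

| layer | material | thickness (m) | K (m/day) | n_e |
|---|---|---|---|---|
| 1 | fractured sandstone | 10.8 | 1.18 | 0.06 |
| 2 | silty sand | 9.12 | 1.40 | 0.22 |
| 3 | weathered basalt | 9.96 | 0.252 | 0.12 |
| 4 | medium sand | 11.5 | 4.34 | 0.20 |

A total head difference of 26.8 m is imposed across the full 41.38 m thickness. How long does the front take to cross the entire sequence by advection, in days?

13.3

With flow normal to the layers, continuity requires the same specific discharge q through every layer.
Σ(b_i/K_i) = 10.8/1.18 + 9.12/1.40 + 9.96/0.252 + 11.5/4.34 = 57.84 d.
q = Δh / Σ(b_i/K_i) = 26.8 / 57.84 = 0.4633 m/day.
In each layer the seepage velocity is v_i = q/n_i, so the layer transit time is t_i = b_i·n_i / q:
  layer 1 (fractured sandstone): t_1 = 10.8 × 0.06 / 0.4633 = 1.399 d
  layer 2 (silty sand): t_2 = 9.12 × 0.22 / 0.4633 = 4.330 d
  layer 3 (weathered basalt): t_3 = 9.96 × 0.12 / 0.4633 = 2.580 d
  layer 4 (medium sand): t_4 = 11.5 × 0.20 / 0.4633 = 4.964 d
Total t = Σ t_i = 13.27 days.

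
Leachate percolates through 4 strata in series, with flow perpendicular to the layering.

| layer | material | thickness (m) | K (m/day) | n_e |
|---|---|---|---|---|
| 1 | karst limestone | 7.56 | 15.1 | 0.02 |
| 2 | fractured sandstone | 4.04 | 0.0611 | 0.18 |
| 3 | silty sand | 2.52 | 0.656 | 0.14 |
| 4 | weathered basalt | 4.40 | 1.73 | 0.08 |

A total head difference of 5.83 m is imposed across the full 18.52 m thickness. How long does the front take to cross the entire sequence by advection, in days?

With flow normal to the layers, continuity requires the same specific discharge q through every layer.
Σ(b_i/K_i) = 7.56/15.1 + 4.04/0.0611 + 2.52/0.656 + 4.40/1.73 = 73.01 d.
q = Δh / Σ(b_i/K_i) = 5.83 / 73.01 = 0.07986 m/day.
In each layer the seepage velocity is v_i = q/n_i, so the layer transit time is t_i = b_i·n_i / q:
  layer 1 (karst limestone): t_1 = 7.56 × 0.02 / 0.07986 = 1.893 d
  layer 2 (fractured sandstone): t_2 = 4.04 × 0.18 / 0.07986 = 9.106 d
  layer 3 (silty sand): t_3 = 2.52 × 0.14 / 0.07986 = 4.418 d
  layer 4 (weathered basalt): t_4 = 4.40 × 0.08 / 0.07986 = 4.408 d
Total t = Σ t_i = 19.83 days.

19.8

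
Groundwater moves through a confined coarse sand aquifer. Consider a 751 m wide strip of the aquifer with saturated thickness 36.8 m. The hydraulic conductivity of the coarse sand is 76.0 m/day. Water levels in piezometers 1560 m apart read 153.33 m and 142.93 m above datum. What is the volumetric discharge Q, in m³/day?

Cross-sectional area A = 751 × 36.8 = 27637 m².
Hydraulic gradient i = (153.33 − 142.93) / 1560 = 10.4 / 1560 = 0.006667.
Darcy's law: Q = K · A · i = 76.00 × 27637 × 0.006667 = 14003 m³/day.

14000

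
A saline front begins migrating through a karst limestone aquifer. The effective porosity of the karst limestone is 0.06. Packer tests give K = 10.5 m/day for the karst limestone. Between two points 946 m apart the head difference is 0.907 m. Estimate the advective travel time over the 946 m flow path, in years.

15.4

Hydraulic gradient i = Δh / L = 0.907 / 946 = 0.0009588.
Darcy flux q = K · i = 10.50 × 0.0009588 = 0.01007 m/day.
Seepage velocity v = q / n_e = 0.01007 / 0.06 = 0.1678 m/day.
Travel time t = L / v = 946 / 0.1678 = 5638 days = 15.44 years.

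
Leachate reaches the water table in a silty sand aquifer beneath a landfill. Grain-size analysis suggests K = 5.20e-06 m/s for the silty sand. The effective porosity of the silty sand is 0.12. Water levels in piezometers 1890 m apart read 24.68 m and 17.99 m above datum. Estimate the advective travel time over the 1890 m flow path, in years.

Convert K: 5.20e-06 m/s × 86400 = 0.4493 m/day.
Hydraulic gradient i = (24.68 − 17.99) / 1890 = 6.69 / 1890 = 0.003540.
Darcy flux q = K · i = 0.4493 × 0.003540 = 0.001590 m/day.
Seepage velocity v = q / n_e = 0.001590 / 0.12 = 0.01325 m/day.
Travel time t = L / v = 1890 / 0.01325 = 1.426e+05 days = 390.5 years.

390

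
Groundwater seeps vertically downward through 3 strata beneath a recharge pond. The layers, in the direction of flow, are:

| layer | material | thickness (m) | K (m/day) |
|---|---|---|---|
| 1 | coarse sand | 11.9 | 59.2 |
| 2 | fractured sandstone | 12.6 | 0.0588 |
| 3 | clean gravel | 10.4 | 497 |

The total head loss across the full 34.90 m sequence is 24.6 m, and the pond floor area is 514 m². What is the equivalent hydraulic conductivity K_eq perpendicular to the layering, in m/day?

Flow is perpendicular to layering, so the layers act in series and the equivalent K is the thickness-weighted harmonic mean.
Total thickness L = 11.9 + 12.6 + 10.4 = 34.90 m.
Σ(b_i/K_i) = 11.9/59.2 + 12.6/0.0588 + 10.4/497 = 214.5 d.
K_eq = L / Σ(b_i/K_i) = 34.90 / 214.5 = 0.1627 m/day.

0.163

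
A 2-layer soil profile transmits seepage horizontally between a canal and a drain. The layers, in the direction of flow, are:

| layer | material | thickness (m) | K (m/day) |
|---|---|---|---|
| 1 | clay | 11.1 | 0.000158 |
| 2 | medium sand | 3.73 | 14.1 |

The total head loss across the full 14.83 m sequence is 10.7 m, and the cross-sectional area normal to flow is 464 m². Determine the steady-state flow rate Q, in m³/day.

Flow is perpendicular to layering, so the layers act in series and the equivalent K is the thickness-weighted harmonic mean.
Total thickness L = 11.1 + 3.73 = 14.83 m.
Σ(b_i/K_i) = 11.1/0.000158 + 3.73/14.1 = 70253 d.
K_eq = L / Σ(b_i/K_i) = 14.83 / 70253 = 0.0002111 m/day.
Q = K_eq · A · (Δh/L) = 0.0002111 × 464 × (10.7/14.83) = 0.07067 m³/day.

0.0707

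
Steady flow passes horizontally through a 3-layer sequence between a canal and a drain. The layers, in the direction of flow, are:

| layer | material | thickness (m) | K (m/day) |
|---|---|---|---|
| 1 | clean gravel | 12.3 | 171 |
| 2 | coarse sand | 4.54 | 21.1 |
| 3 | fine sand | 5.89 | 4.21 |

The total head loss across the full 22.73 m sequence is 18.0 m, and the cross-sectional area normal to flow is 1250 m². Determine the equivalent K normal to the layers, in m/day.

13.5

Flow is perpendicular to layering, so the layers act in series and the equivalent K is the thickness-weighted harmonic mean.
Total thickness L = 12.3 + 4.54 + 5.89 = 22.73 m.
Σ(b_i/K_i) = 12.3/171 + 4.54/21.1 + 5.89/4.21 = 1.686 d.
K_eq = L / Σ(b_i/K_i) = 22.73 / 1.686 = 13.48 m/day.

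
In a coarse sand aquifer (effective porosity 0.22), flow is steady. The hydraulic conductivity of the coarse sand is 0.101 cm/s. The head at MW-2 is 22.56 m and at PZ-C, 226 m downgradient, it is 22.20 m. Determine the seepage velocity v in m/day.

Convert K: 0.101 cm/s × 864 = 87.26 m/day.
Hydraulic gradient i = (22.56 − 22.20) / 226 = 0.36 / 226 = 0.001593.
Darcy flux q = K · i = 87.26 × 0.001593 = 0.1390 m/day.
Seepage velocity v = q / n_e = 0.1390 / 0.22 = 0.6318 m/day.

0.632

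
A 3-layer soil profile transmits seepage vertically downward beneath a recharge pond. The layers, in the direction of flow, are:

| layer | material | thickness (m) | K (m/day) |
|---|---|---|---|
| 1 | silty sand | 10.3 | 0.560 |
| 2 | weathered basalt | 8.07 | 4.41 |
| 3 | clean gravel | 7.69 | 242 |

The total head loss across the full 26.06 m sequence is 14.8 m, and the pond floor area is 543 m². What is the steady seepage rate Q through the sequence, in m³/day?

397

Flow is perpendicular to layering, so the layers act in series and the equivalent K is the thickness-weighted harmonic mean.
Total thickness L = 10.3 + 8.07 + 7.69 = 26.06 m.
Σ(b_i/K_i) = 10.3/0.560 + 8.07/4.41 + 7.69/242 = 20.25 d.
K_eq = L / Σ(b_i/K_i) = 26.06 / 20.25 = 1.287 m/day.
Q = K_eq · A · (Δh/L) = 1.287 × 543 × (14.8/26.06) = 396.8 m³/day.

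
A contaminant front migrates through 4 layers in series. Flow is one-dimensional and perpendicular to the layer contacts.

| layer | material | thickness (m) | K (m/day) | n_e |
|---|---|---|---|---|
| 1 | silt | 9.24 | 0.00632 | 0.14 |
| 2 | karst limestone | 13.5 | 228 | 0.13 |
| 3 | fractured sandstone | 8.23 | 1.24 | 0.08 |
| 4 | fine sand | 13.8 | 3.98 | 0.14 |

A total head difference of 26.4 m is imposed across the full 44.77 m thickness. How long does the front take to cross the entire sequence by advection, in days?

314

With flow normal to the layers, continuity requires the same specific discharge q through every layer.
Σ(b_i/K_i) = 9.24/0.00632 + 13.5/228 + 8.23/1.24 + 13.8/3.98 = 1472 d.
q = Δh / Σ(b_i/K_i) = 26.4 / 1472 = 0.01793 m/day.
In each layer the seepage velocity is v_i = q/n_i, so the layer transit time is t_i = b_i·n_i / q:
  layer 1 (silt): t_1 = 9.24 × 0.14 / 0.01793 = 72.14 d
  layer 2 (karst limestone): t_2 = 13.5 × 0.13 / 0.01793 = 97.87 d
  layer 3 (fractured sandstone): t_3 = 8.23 × 0.08 / 0.01793 = 36.72 d
  layer 4 (fine sand): t_4 = 13.8 × 0.14 / 0.01793 = 107.7 d
Total t = Σ t_i = 314.5 days.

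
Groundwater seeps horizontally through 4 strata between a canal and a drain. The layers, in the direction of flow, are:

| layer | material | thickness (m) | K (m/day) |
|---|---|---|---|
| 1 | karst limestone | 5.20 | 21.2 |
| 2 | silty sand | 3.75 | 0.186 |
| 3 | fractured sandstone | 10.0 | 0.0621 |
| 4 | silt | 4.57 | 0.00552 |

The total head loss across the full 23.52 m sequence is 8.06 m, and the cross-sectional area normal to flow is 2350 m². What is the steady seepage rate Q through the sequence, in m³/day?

Flow is perpendicular to layering, so the layers act in series and the equivalent K is the thickness-weighted harmonic mean.
Total thickness L = 5.20 + 3.75 + 10.0 + 4.57 = 23.52 m.
Σ(b_i/K_i) = 5.20/21.2 + 3.75/0.186 + 10.0/0.0621 + 4.57/0.00552 = 1009 d.
K_eq = L / Σ(b_i/K_i) = 23.52 / 1009 = 0.02330 m/day.
Q = K_eq · A · (Δh/L) = 0.02330 × 2350 × (8.06/23.52) = 18.77 m³/day.

18.8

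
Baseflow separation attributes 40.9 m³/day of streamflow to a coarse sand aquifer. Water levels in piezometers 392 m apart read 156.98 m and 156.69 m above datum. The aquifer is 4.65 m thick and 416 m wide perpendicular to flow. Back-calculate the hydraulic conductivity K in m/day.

28.6

Cross-sectional area A = 416 × 4.65 = 1934 m².
Hydraulic gradient i = (156.98 − 156.69) / 392 = 0.29 / 392 = 0.0007398.
From Q = K·A·i, K = Q / (A·i) = 40.9 / (1934 × 0.0007398) = 28.58 m/day.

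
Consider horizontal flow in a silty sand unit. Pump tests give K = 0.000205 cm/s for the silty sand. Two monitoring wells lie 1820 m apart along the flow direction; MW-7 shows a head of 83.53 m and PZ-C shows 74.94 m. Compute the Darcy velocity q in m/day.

0.000836

Convert K: 0.000205 cm/s × 864 = 0.1771 m/day.
Hydraulic gradient i = (83.53 − 74.94) / 1820 = 8.59 / 1820 = 0.004720.
Specific discharge q = K · i = 0.1771 × 0.004720 = 0.0008360 m/day.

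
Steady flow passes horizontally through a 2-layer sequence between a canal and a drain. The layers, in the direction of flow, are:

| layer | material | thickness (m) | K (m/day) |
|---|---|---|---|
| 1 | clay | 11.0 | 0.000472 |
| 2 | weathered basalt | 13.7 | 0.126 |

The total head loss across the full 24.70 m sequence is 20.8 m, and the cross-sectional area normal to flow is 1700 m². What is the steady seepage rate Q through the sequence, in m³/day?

1.51

Flow is perpendicular to layering, so the layers act in series and the equivalent K is the thickness-weighted harmonic mean.
Total thickness L = 11.0 + 13.7 = 24.70 m.
Σ(b_i/K_i) = 11.0/0.000472 + 13.7/0.126 = 23414 d.
K_eq = L / Σ(b_i/K_i) = 24.70 / 23414 = 0.001055 m/day.
Q = K_eq · A · (Δh/L) = 0.001055 × 1700 × (20.8/24.70) = 1.510 m³/day.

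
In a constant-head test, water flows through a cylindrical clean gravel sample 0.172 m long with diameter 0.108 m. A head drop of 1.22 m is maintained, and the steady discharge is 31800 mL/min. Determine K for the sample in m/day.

Cross-sectional area A = π·(d/2)² = π × (0.108/2)² = 0.009161 m².
Convert discharge: 31800 mL/min = 0.0005300 m³/s.
Darcy's law rearranged: K = Q·L / (A·Δh) = 0.0005300 × 0.172 / (0.009161 × 1.22) = 0.008157 m/s = 704.7 m/day.

705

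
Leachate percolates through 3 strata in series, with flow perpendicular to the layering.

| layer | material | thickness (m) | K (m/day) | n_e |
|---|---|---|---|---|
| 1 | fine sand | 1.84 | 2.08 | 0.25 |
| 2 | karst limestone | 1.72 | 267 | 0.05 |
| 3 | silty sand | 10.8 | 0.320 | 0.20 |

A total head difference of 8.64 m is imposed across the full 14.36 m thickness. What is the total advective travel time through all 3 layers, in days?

With flow normal to the layers, continuity requires the same specific discharge q through every layer.
Σ(b_i/K_i) = 1.84/2.08 + 1.72/267 + 10.8/0.320 = 34.64 d.
q = Δh / Σ(b_i/K_i) = 8.64 / 34.64 = 0.2494 m/day.
In each layer the seepage velocity is v_i = q/n_i, so the layer transit time is t_i = b_i·n_i / q:
  layer 1 (fine sand): t_1 = 1.84 × 0.25 / 0.2494 = 1.844 d
  layer 2 (karst limestone): t_2 = 1.72 × 0.05 / 0.2494 = 0.3448 d
  layer 3 (silty sand): t_3 = 10.8 × 0.20 / 0.2494 = 8.660 d
Total t = Σ t_i = 10.85 days.

10.8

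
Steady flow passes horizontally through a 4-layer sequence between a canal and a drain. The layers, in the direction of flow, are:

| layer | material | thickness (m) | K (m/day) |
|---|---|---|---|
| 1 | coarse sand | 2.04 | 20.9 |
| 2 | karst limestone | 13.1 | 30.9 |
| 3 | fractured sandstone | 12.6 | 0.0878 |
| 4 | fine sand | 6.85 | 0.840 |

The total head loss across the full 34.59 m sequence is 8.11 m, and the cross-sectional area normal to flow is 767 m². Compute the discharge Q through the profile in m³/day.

40.9

Flow is perpendicular to layering, so the layers act in series and the equivalent K is the thickness-weighted harmonic mean.
Total thickness L = 2.04 + 13.1 + 12.6 + 6.85 = 34.59 m.
Σ(b_i/K_i) = 2.04/20.9 + 13.1/30.9 + 12.6/0.0878 + 6.85/0.840 = 152.2 d.
K_eq = L / Σ(b_i/K_i) = 34.59 / 152.2 = 0.2273 m/day.
Q = K_eq · A · (Δh/L) = 0.2273 × 767 × (8.11/34.59) = 40.87 m³/day.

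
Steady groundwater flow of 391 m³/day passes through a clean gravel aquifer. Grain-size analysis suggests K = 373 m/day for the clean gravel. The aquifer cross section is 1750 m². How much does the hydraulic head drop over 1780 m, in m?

From Q = K·A·i, i = Q / (K·A) = 391 / (373.0 × 1750) = 0.0005990.
Head loss Δh = i · L = 0.0005990 × 1780 = 1.066 m.

1.07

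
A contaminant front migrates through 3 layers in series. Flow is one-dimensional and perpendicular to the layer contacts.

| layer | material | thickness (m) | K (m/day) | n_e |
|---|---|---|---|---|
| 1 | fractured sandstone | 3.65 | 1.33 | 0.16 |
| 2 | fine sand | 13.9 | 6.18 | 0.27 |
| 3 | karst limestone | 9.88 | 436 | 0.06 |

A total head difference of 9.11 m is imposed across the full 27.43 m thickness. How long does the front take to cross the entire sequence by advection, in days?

2.71

With flow normal to the layers, continuity requires the same specific discharge q through every layer.
Σ(b_i/K_i) = 3.65/1.33 + 13.9/6.18 + 9.88/436 = 5.016 d.
q = Δh / Σ(b_i/K_i) = 9.11 / 5.016 = 1.816 m/day.
In each layer the seepage velocity is v_i = q/n_i, so the layer transit time is t_i = b_i·n_i / q:
  layer 1 (fractured sandstone): t_1 = 3.65 × 0.16 / 1.816 = 0.3216 d
  layer 2 (fine sand): t_2 = 13.9 × 0.27 / 1.816 = 2.067 d
  layer 3 (karst limestone): t_3 = 9.88 × 0.06 / 1.816 = 0.3264 d
Total t = Σ t_i = 2.714 days.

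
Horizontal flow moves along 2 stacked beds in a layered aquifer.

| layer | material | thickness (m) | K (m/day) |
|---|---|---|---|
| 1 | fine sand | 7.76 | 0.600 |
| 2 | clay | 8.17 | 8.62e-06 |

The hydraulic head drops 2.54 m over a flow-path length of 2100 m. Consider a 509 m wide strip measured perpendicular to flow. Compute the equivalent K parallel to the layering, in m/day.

0.292

Flow is parallel to layering, so each bed carries its own Darcy discharge and the transmissivities add.
Σ(K_i·b_i) = 0.600×7.76 + 8.62e-06×8.17 = 4.656 m²/day.
Total thickness b = 15.93 m, so K_eq = Σ(K_i·b_i)/b = 0.2923 m/day.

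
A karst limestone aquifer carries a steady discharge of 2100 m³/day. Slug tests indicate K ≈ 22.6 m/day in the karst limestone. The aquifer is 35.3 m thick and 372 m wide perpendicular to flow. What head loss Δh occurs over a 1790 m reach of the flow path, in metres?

Cross-sectional area A = 372 × 35.3 = 13132 m².
From Q = K·A·i, i = Q / (K·A) = 2100 / (22.60 × 13132) = 0.007076.
Head loss Δh = i · L = 0.007076 × 1790 = 12.67 m.

12.7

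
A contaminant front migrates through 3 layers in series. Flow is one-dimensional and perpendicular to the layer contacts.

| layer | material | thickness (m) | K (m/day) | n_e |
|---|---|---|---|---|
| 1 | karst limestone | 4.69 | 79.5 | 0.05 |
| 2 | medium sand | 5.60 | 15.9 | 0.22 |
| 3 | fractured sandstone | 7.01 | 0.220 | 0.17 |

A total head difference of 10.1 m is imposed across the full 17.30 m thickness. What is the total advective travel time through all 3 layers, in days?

8.49

With flow normal to the layers, continuity requires the same specific discharge q through every layer.
Σ(b_i/K_i) = 4.69/79.5 + 5.60/15.9 + 7.01/0.220 = 32.27 d.
q = Δh / Σ(b_i/K_i) = 10.1 / 32.27 = 0.3129 m/day.
In each layer the seepage velocity is v_i = q/n_i, so the layer transit time is t_i = b_i·n_i / q:
  layer 1 (karst limestone): t_1 = 4.69 × 0.05 / 0.3129 = 0.7494 d
  layer 2 (medium sand): t_2 = 5.60 × 0.22 / 0.3129 = 3.937 d
  layer 3 (fractured sandstone): t_3 = 7.01 × 0.17 / 0.3129 = 3.808 d
Total t = Σ t_i = 8.494 days.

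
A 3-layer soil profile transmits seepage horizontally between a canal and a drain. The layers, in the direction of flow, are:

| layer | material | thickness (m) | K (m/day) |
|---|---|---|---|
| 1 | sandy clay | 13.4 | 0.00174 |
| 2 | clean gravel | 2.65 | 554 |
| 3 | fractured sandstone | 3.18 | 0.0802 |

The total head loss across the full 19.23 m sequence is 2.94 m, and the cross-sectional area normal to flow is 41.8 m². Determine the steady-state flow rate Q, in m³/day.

0.0159

Flow is perpendicular to layering, so the layers act in series and the equivalent K is the thickness-weighted harmonic mean.
Total thickness L = 13.4 + 2.65 + 3.18 = 19.23 m.
Σ(b_i/K_i) = 13.4/0.00174 + 2.65/554 + 3.18/0.0802 = 7741 d.
K_eq = L / Σ(b_i/K_i) = 19.23 / 7741 = 0.002484 m/day.
Q = K_eq · A · (Δh/L) = 0.002484 × 41.8 × (2.94/19.23) = 0.01588 m³/day.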